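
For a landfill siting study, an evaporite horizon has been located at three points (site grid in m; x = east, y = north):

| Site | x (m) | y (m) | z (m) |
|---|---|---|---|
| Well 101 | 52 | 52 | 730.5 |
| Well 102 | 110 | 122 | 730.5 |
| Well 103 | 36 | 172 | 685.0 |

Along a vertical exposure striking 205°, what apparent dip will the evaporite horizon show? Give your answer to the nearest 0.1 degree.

7.4°

Let the plane be z = a·x + b·y + c.
Well 102−Well 101: 58a + 70b = 0;  Well 103−Well 101: −16a + 120b = −45.5.
Solving gives a = 0.39418, b = −0.32661.
Unit vector along 205° is (sin 205°, cos 205°) = (-0.4226, -0.9063).
Slope in that direction = a·(-0.4226) + b·(-0.9063) = 0.12942.
Apparent dip = arctan|0.12942| = 7.4° (true dip is 27.1°, so apparent ≤ true as expected).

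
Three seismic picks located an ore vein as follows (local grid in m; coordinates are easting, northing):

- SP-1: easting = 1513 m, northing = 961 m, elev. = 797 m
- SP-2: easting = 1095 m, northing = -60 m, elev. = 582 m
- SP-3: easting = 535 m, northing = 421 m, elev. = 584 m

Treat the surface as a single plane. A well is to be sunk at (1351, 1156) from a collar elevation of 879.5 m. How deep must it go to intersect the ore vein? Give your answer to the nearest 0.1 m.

73.2 m

Let the plane be z = a·easting + b·northing + c.
SP-2−SP-1: −418a − 1021b = −215;  SP-3−SP-1: −978a − 540b = −213.
Solving gives a = 0.131173, b = 0.156875.
Then c = 797 − a·1513 − b·961 = 447.78.
At (1351, 1156): z_contact = 177.21 + 181.35 + 447.78 = 806.34 m.
Depth below ground = 879.5 − 806.34 = 73.2 m.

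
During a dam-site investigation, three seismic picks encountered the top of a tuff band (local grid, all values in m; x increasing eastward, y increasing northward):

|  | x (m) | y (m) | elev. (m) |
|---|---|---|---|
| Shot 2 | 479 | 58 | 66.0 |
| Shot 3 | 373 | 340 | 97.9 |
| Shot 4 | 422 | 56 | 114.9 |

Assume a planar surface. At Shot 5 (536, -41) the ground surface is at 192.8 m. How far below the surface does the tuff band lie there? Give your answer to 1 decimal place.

Two edge vectors: Shot 2→Shot 3 = (-106, 282, 31.9), Shot 2→Shot 4 = (-57, -2, 48.9).
Normal n = (Shot 2→Shot 3) × (Shot 2→Shot 4) = (13853.6, 3365.1, 16286).
So ∂z/∂x = −n_x/n_z = −0.85064 and ∂z/∂y = −n_y/n_z = −0.20663.
Intercept c from Shot 2: 66 + 407.46 + 11.98 = 485.44.
At (536, -41): z_contact = −455.95 + 8.47 + 485.44 = 37.97 m.
Depth below ground = 192.8 − 37.97 = 154.8 m.

154.8 m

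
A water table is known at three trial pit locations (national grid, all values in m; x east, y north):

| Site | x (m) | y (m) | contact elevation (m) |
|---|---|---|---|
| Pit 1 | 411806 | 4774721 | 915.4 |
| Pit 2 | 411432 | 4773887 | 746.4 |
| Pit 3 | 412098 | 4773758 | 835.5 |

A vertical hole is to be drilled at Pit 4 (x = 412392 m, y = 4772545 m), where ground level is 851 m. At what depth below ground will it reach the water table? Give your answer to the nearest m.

Two edge vectors: Pit 1→Pit 2 = (-374, -834, -169), Pit 1→Pit 3 = (292, -963, -79.9).
Normal n = (Pit 1→Pit 2) × (Pit 1→Pit 3) = (-96110.4, -79230.6, 603690).
So ∂z/∂x = −n_x/n_z = 0.15920489 and ∂z/∂y = −n_y/n_z = 0.13124385.
Intercept c from Pit 1: 915.4 − 65561.53 − 626652.77 = −691298.90.
At (412392, 4772545): z_contact = 65654.8 + 626367.2 − 691298.90 = 723.1 m.
Depth below ground = 851 − 723.1 = 128 m.

128 m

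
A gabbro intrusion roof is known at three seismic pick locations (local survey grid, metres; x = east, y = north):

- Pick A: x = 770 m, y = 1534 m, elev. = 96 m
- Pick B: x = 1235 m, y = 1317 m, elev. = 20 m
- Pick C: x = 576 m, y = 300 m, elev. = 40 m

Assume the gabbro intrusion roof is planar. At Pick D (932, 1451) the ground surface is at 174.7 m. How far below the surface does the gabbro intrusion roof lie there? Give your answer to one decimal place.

105.7 m

Two edge vectors: Pick A→Pick B = (465, -217, -76), Pick A→Pick C = (-194, -1234, -56).
Normal n = (Pick A→Pick B) × (Pick A→Pick C) = (-81632, 40784, -615908).
So ∂z/∂x = −n_x/n_z = −0.132539 and ∂z/∂y = −n_y/n_z = 0.066218.
Intercept c from Pick A: 96 + 102.06 − 101.58 = 96.48.
At (932, 1451): z_contact = −123.53 + 96.08 + 96.48 = 69.03 m.
Depth below ground = 174.7 − 69.03 = 105.7 m.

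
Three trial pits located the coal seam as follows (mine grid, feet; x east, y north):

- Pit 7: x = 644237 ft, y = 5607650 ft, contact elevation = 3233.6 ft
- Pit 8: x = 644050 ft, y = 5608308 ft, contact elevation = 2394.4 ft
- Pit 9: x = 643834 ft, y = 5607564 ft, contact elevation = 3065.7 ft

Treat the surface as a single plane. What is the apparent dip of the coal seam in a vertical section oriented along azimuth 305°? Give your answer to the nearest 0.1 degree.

Two edge vectors: Pit 7→Pit 8 = (-187, 658, -839.2), Pit 7→Pit 9 = (-403, -86, -167.9).
Normal n = (Pit 7→Pit 8) × (Pit 7→Pit 9) = (-182649.4, 306800.3, 281256).
So ∂z/∂x = −n_x/n_z = 0.64941 and ∂z/∂y = −n_y/n_z = −1.09082.
Unit vector along 305° is (sin 305°, cos 305°) = (-0.8192, 0.5736).
Slope in that direction = a·(-0.8192) + b·(0.5736) = −1.15763.
Apparent dip = arctan|1.15763| = 49.2° (true dip is 51.8°, so apparent ≤ true as expected).

49.2°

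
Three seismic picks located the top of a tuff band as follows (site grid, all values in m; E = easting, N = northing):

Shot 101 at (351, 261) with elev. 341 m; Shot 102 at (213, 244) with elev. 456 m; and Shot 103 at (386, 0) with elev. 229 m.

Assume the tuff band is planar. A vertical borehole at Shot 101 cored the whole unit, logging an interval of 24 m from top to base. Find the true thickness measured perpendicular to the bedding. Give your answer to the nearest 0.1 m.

Two edge vectors: Shot 101→Shot 102 = (-138, -17, 115), Shot 101→Shot 103 = (35, -261, -112).
Normal n = (Shot 101→Shot 102) × (Shot 101→Shot 103) = (31919, -11431, 36613).
So ∂z/∂E = −n_x/n_z = −0.87179 and ∂z/∂N = −n_y/n_z = 0.31221.
|∇z| = √(a²+b²) = 0.92601, so dip δ = arctan(0.92601) = 42.80°.
True thickness = vertical thickness × cos δ = 24 × cos 42.80° = 17.6 m.

17.6 m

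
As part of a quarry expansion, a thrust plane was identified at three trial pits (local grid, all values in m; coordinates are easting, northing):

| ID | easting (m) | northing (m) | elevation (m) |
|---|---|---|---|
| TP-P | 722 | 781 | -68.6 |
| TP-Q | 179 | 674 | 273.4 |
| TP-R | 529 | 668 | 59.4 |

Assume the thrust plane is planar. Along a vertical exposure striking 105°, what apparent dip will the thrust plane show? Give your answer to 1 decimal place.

29.7°

Two edge vectors: TP-P→TP-Q = (-543, -107, 342), TP-P→TP-R = (-193, -113, 128).
Normal n = (TP-P→TP-Q) × (TP-P→TP-R) = (24950, 3498, 40708).
So ∂z/∂easting = −n_x/n_z = −0.61290 and ∂z/∂northing = −n_y/n_z = −0.08593.
Unit vector along 105° is (sin 105°, cos 105°) = (0.9659, -0.2588).
Slope in that direction = a·(0.9659) + b·(-0.2588) = −0.56978.
Apparent dip = arctan|0.56978| = 29.7° (true dip is 31.8°, so apparent ≤ true as expected).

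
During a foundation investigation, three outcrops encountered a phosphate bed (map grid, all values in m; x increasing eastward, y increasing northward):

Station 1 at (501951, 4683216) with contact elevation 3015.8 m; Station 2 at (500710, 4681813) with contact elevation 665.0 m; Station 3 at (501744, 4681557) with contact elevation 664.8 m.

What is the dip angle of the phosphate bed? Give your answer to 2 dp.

54.77°

Let the plane be z = a·x + b·y + c.
Station 2−Station 1: −1241a − 1403b = −2350.8;  Station 3−Station 1: −207a − 1659b = −2351.
Solving gives a = 0.34015, b = 1.37468.
Gradient magnitude |∇z| = √(a² + b²) = √(0.11570 + 1.88974) = 1.41614.
True dip = arctan(1.41614) = 54.77°, dipping toward SSW (azimuth ≈ 194°).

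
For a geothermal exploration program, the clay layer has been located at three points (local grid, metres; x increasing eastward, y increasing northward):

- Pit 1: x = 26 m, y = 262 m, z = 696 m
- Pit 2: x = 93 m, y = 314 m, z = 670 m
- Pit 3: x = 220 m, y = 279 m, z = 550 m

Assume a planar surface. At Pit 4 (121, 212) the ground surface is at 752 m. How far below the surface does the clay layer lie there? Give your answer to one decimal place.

158.4 m

Let the plane be z = a·x + b·y + c.
Pit 2−Pit 1: 67a + 52b = −26;  Pit 3−Pit 1: 194a + 17b = −146.
Solving gives a = −0.79897, b = 0.52944.
Then c = 696 − a·26 − b·262 = 578.06.
At (121, 212): z_contact = −96.68 + 112.24 + 578.06 = 593.63 m.
Depth below ground = 752 − 593.63 = 158.4 m.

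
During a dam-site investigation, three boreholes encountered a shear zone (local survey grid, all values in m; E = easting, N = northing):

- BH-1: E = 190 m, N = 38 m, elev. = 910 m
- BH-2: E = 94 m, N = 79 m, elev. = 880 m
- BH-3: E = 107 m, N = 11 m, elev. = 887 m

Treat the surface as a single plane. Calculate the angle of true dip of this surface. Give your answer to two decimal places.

16.50°

Let the plane be z = a·E + b·N + c.
BH-2−BH-1: −96a + 41b = −30;  BH-3−BH-1: −83a − 27b = −23.
Solving gives a = 0.29241, b = −0.04704.
Gradient magnitude |∇z| = √(a² + b²) = √(0.08550 + 0.00221) = 0.29617.
True dip = arctan(0.29617) = 16.50°, dipping toward W (azimuth ≈ 279°).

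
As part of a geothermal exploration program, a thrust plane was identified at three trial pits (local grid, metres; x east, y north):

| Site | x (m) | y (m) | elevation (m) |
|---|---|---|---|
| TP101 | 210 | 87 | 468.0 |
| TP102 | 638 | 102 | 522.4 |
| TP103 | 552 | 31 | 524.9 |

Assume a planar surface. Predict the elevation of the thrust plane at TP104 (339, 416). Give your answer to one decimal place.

420.3 m

Two edge vectors: TP101→TP102 = (428, 15, 54.4), TP101→TP103 = (342, -56, 56.9).
Normal n = (TP101→TP102) × (TP101→TP103) = (3899.9, -5748.4, -29098).
So ∂z/∂x = −n_x/n_z = 0.13403 and ∂z/∂y = −n_y/n_z = −0.19755.
Intercept c from TP101: 468 − 28.15 + 17.19 = 457.04.
At (339, 416): z = 45.4 − 82.2 + 457.04 = 420.3 m.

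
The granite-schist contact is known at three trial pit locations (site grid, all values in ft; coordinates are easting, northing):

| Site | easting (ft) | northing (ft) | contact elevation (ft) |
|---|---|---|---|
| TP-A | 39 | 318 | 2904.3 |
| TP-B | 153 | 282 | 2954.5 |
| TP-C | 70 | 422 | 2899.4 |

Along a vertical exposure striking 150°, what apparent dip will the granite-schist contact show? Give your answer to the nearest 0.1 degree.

18.6°

Two edge vectors: TP-A→TP-B = (114, -36, 50.2), TP-A→TP-C = (31, 104, -4.9).
Normal n = (TP-A→TP-B) × (TP-A→TP-C) = (-5044.4, 2114.8, 12972).
So ∂z/∂easting = −n_x/n_z = 0.38887 and ∂z/∂northing = −n_y/n_z = −0.16303.
Unit vector along 150° is (sin 150°, cos 150°) = (0.5000, -0.8660).
Slope in that direction = a·(0.5000) + b·(-0.8660) = 0.33562.
Apparent dip = arctan|0.33562| = 18.6° (true dip is 22.9°, so apparent ≤ true as expected).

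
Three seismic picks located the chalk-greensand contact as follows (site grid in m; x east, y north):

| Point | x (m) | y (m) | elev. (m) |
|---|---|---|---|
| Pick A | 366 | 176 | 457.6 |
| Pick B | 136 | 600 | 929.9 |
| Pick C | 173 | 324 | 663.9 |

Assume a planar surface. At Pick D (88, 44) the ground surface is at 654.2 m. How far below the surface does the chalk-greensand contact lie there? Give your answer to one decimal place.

Two edge vectors: Pick A→Pick B = (-230, 424, 472.3), Pick A→Pick C = (-193, 148, 206.3).
Normal n = (Pick A→Pick B) × (Pick A→Pick C) = (17570.8, -43704.9, 47792).
So ∂z/∂x = −n_x/n_z = −0.36765 and ∂z/∂y = −n_y/n_z = 0.91448.
Intercept c from Pick A: 457.6 + 134.56 − 160.95 = 431.21.
At (88, 44): z_contact = −32.35 + 40.24 + 431.21 = 439.10 m.
Depth below ground = 654.2 − 439.10 = 215.1 m.

215.1 m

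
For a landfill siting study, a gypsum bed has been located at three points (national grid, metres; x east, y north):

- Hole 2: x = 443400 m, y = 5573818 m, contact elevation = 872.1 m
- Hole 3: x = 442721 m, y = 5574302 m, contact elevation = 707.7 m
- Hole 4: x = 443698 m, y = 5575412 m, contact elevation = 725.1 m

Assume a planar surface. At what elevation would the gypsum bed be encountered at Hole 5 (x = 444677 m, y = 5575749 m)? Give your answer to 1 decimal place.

Let the plane be z = a·x + b·y + c.
Hole 3−Hole 2: −679a + 484b = −164.4;  Hole 4−Hole 2: 298a + 1594b = −147.
Solving gives a = 0.155643353, b = −0.121318519.
Then c = 872.1 − a·443400 − b·5573818 = 608067.18.
At (444677, 5575749): z = 69211.0 − 676441.6 + 608067.18 = 836.6 m.

836.6 m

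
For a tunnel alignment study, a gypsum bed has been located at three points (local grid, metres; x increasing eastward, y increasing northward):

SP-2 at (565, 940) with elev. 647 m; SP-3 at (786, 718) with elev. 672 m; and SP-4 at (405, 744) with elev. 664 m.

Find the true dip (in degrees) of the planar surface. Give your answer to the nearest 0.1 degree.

Let the plane be z = a·x + b·y + c.
SP-3−SP-2: 221a − 222b = 25;  SP-4−SP-2: −160a − 196b = 17.
Solving gives a = 0.01428, b = −0.09839.
Gradient magnitude |∇z| = √(a² + b²) = √(0.00020 + 0.00968) = 0.09943.
True dip = arctan(0.09943) = 5.7°, dipping toward N (azimuth ≈ 352°).

5.7°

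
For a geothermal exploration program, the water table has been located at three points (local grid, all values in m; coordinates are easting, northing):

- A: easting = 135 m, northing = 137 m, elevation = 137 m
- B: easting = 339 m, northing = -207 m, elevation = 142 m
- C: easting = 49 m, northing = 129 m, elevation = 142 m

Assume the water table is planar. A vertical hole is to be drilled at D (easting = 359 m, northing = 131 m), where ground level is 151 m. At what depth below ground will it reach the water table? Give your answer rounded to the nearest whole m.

Two edge vectors: A→B = (204, -344, 5), A→C = (-86, -8, 5).
Normal n = (A→B) × (A→C) = (-1680, -1450, -31216).
So ∂z/∂easting = −n_x/n_z = −0.05382 and ∂z/∂northing = −n_y/n_z = −0.04645.
Intercept c from A: 137 + 7.27 + 6.36 = 150.63.
At (359, 131): z_contact = −19.3 − 6.1 + 150.63 = 125.2 m.
Depth below ground = 151 − 125.2 = 26 m.

26 m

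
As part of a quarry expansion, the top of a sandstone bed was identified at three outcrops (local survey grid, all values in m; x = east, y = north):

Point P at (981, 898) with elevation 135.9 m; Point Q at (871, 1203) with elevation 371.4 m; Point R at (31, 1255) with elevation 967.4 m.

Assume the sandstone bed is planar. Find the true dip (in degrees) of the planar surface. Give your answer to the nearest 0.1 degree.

Two edge vectors: Point P→Point Q = (-110, 305, 235.5), Point P→Point R = (-950, 357, 831.5).
Normal n = (Point P→Point Q) × (Point P→Point R) = (169534, -132260, 250480).
So ∂z/∂x = −n_x/n_z = −0.67684 and ∂z/∂y = −n_y/n_z = 0.52803.
Gradient magnitude |∇z| = √(a² + b²) = √(0.45811 + 0.27881) = 0.85844.
True dip = arctan(0.85844) = 40.6°, dipping toward SE (azimuth ≈ 128°).

40.6°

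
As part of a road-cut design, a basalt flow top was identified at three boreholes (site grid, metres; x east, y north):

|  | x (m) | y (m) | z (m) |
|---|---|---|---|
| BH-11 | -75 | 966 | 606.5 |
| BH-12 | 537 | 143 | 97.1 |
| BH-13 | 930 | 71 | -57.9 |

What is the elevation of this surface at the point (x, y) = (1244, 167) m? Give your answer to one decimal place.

Let the plane be z = a·x + b·y + c.
BH-12−BH-11: 612a − 823b = −509.4;  BH-13−BH-11: 1005a − 895b = −664.4.
Solving gives a = −0.325327, b = 0.377035.
Then c = 606.5 − a·-75 − b·966 = 217.88.
At (1244, 167): z = −404.7 + 63.0 + 217.88 = -123.9 m.

-123.9 m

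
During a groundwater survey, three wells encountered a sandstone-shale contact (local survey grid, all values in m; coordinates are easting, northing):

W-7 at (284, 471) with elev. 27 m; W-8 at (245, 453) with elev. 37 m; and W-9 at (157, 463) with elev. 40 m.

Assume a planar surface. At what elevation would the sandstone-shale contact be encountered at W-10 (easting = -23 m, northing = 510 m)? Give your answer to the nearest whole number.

36 m

Let the plane be z = a·easting + b·northing + c.
W-8−W-7: −39a − 18b = 10;  W-9−W-7: −127a − 8b = 13.
Solving gives a = −0.07801, b = −0.38652.
Then c = 27 − a·284 − b·471 = 231.21.
At (-23, 510): z = 1.8 − 197.1 + 231.21 = 35.9 m.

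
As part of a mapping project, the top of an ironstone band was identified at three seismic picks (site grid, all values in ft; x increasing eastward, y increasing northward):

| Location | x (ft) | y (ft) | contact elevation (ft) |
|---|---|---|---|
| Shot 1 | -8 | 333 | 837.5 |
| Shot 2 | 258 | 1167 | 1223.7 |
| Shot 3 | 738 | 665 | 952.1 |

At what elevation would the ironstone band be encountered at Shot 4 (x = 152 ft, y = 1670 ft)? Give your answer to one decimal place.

1472.9 ft

Let the plane be z = a·x + b·y + c.
Shot 2−Shot 1: 266a + 834b = 386.2;  Shot 3−Shot 1: 746a + 332b = 114.6.
Solving gives a = −0.061144, b = 0.482571.
Then c = 837.5 − a·-8 − b·333 = 676.31.
At (152, 1670): z = −9.3 + 805.9 + 676.31 = 1472.9 ft.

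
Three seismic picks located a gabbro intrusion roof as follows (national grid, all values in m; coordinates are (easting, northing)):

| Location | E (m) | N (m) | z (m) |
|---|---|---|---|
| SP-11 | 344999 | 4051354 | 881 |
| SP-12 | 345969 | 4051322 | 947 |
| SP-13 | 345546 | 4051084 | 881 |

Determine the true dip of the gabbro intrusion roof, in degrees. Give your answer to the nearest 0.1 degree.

9.4°

Two edge vectors: SP-11→SP-12 = (970, -32, 66), SP-11→SP-13 = (547, -270, 0).
Normal n = (SP-11→SP-12) × (SP-11→SP-13) = (17820, 36102, -244396).
So ∂z/∂E = −n_x/n_z = 0.07291 and ∂z/∂N = −n_y/n_z = 0.14772.
Gradient magnitude |∇z| = √(a² + b²) = √(0.00532 + 0.02182) = 0.16473.
True dip = arctan(0.16473) = 9.4°, dipping toward SSW (azimuth ≈ 206°).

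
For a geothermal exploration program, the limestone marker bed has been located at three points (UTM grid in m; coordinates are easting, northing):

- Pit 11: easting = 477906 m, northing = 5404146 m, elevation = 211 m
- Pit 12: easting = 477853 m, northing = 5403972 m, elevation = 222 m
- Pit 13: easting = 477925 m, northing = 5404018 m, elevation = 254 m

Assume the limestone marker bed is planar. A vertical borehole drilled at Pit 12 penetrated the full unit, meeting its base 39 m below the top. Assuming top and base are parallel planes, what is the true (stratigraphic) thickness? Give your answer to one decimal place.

32.7 m

Two edge vectors: Pit 11→Pit 12 = (-53, -174, 11), Pit 11→Pit 13 = (19, -128, 43).
Normal n = (Pit 11→Pit 12) × (Pit 11→Pit 13) = (-6074, 2488, 10090).
So ∂z/∂easting = −n_x/n_z = 0.60198 and ∂z/∂northing = −n_y/n_z = −0.24658.
|∇z| = √(a²+b²) = 0.65053, so dip δ = arctan(0.65053) = 33.05°.
True thickness = vertical thickness × cos δ = 39 × cos 33.05° = 32.7 m.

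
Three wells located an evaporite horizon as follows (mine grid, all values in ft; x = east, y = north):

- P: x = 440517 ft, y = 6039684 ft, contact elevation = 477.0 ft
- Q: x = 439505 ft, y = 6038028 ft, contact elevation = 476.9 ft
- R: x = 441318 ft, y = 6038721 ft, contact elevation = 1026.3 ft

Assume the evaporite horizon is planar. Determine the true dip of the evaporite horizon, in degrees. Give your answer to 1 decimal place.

Let the plane be z = a·x + b·y + c.
Q−P: −1012a − 1656b = −0.1;  R−P: 801a − 963b = 549.3.
Solving gives a = 0.39536, b = −0.24155.
Gradient magnitude |∇z| = √(a² + b²) = √(0.15631 + 0.05835) = 0.46331.
True dip = arctan(0.46331) = 24.9°, dipping toward WNW (azimuth ≈ 301°).

24.9°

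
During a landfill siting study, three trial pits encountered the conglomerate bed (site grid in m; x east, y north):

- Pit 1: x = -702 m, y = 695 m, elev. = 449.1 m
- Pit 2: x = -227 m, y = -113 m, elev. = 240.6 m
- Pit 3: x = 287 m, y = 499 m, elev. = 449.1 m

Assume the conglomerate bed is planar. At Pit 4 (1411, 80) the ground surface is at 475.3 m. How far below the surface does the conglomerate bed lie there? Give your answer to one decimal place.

Let the plane be z = a·x + b·y + c.
Pit 2−Pit 1: 475a − 808b = −208.5;  Pit 3−Pit 1: 989a − 196b = 0.
Solving gives a = 0.057883, b = 0.292072.
Then c = 449.1 − a·-702 − b·695 = 286.74.
At (1411, 80): z_contact = 81.67 + 23.37 + 286.74 = 391.78 m.
Depth below ground = 475.3 − 391.78 = 83.5 m.

83.5 m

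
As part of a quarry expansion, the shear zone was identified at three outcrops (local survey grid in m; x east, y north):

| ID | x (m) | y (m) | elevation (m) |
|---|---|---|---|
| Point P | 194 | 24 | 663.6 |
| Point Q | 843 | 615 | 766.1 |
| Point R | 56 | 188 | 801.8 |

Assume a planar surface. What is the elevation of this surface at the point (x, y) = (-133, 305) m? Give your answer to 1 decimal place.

Let the plane be z = a·x + b·y + c.
Point Q−Point P: 649a + 591b = 102.5;  Point R−Point P: −138a + 164b = 138.2.
Solving gives a = −0.34504, b = 0.55234.
Then c = 663.6 − a·194 − b·24 = 717.28.
At (-133, 305): z = 45.9 + 168.5 + 717.28 = 931.6 m.

931.6 m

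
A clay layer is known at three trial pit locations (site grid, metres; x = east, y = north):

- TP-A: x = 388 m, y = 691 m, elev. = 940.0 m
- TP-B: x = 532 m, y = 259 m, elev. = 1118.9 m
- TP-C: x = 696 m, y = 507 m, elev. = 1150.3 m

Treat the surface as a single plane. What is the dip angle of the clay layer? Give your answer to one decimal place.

30.6°

Let the plane be z = a·x + b·y + c.
TP-B−TP-A: 144a − 432b = 178.9;  TP-C−TP-A: 308a − 184b = 210.3.
Solving gives a = 0.54366, b = −0.23290.
Gradient magnitude |∇z| = √(a² + b²) = √(0.29556 + 0.05424) = 0.59144.
True dip = arctan(0.59144) = 30.6°, dipping toward WNW (azimuth ≈ 293°).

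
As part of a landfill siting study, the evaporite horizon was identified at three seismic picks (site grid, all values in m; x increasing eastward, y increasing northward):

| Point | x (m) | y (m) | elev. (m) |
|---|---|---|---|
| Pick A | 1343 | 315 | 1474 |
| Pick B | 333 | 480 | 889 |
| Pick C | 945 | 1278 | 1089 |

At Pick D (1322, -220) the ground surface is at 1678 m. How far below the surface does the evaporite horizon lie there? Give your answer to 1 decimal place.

123.5 m

Two edge vectors: Pick A→Pick B = (-1010, 165, -585), Pick A→Pick C = (-398, 963, -385).
Normal n = (Pick A→Pick B) × (Pick A→Pick C) = (499830, -156020, -906960).
So ∂z/∂x = −n_x/n_z = 0.551105 and ∂z/∂y = −n_y/n_z = −0.172025.
Intercept c from Pick A: 1474 − 740.13 + 54.19 = 788.05.
At (1322, -220): z_contact = 728.56 + 37.85 + 788.05 = 1554.46 m.
Depth below ground = 1678 − 1554.46 = 123.5 m.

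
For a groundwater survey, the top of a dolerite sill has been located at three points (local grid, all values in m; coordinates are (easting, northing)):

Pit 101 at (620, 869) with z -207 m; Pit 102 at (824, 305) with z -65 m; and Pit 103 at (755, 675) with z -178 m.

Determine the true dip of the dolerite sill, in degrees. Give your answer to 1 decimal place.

Two edge vectors: Pit 101→Pit 102 = (204, -564, 142), Pit 101→Pit 103 = (135, -194, 29).
Normal n = (Pit 101→Pit 102) × (Pit 101→Pit 103) = (11192, 13254, 36564).
So ∂z/∂E = −n_x/n_z = −0.30609 and ∂z/∂N = −n_y/n_z = −0.36249.
Gradient magnitude |∇z| = √(a² + b²) = √(0.09369 + 0.13140) = 0.47444.
True dip = arctan(0.47444) = 25.4°, dipping toward NE (azimuth ≈ 040°).

25.4°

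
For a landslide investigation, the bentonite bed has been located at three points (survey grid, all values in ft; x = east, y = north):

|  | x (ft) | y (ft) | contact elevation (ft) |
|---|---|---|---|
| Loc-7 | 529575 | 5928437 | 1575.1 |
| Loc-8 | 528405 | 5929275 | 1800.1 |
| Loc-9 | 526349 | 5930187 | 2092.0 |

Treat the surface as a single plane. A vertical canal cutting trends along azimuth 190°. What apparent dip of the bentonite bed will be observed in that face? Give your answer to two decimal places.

Two edge vectors: Loc-7→Loc-8 = (-1170, 838, 225), Loc-7→Loc-9 = (-3226, 1750, 516.9).
Normal n = (Loc-7→Loc-8) × (Loc-7→Loc-9) = (39412.2, -121077, 655888).
So ∂z/∂x = −n_x/n_z = −0.06009 and ∂z/∂y = −n_y/n_z = 0.18460.
Unit vector along 190° is (sin 190°, cos 190°) = (-0.1736, -0.9848).
Slope in that direction = a·(-0.1736) + b·(-0.9848) = −0.17136.
Apparent dip = arctan|0.17136| = 9.72° (true dip is 11.0°, so apparent ≤ true as expected).

9.72°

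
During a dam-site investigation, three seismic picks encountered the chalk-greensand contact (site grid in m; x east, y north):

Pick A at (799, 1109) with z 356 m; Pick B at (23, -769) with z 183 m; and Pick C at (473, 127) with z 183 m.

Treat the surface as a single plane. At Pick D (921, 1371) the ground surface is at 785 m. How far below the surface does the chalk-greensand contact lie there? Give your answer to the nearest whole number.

419 m

Two edge vectors: Pick A→Pick B = (-776, -1878, -173), Pick A→Pick C = (-326, -982, -173).
Normal n = (Pick A→Pick B) × (Pick A→Pick C) = (155008, -77850, 149804).
So ∂z/∂x = −n_x/n_z = −1.03474 and ∂z/∂y = −n_y/n_z = 0.51968.
Intercept c from Pick A: 356 + 826.76 − 576.32 = 606.43.
At (921, 1371): z_contact = −953.0 + 712.5 + 606.43 = 365.9 m.
Depth below ground = 785 − 365.9 = 419 m.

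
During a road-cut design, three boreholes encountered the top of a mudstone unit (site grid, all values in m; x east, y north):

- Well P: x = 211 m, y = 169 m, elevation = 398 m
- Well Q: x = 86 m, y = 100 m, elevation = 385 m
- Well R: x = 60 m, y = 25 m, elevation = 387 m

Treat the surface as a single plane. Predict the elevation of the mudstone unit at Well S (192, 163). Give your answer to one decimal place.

Two edge vectors: Well P→Well Q = (-125, -69, -13), Well P→Well R = (-151, -144, -11).
Normal n = (Well P→Well Q) × (Well P→Well R) = (-1113, 588, 7581).
So ∂z/∂x = −n_x/n_z = 0.14681 and ∂z/∂y = −n_y/n_z = −0.07756.
Intercept c from Well P: 398 − 30.98 + 13.11 = 380.13.
At (192, 163): z = 28.2 − 12.6 + 380.13 = 395.7 m.

395.7 m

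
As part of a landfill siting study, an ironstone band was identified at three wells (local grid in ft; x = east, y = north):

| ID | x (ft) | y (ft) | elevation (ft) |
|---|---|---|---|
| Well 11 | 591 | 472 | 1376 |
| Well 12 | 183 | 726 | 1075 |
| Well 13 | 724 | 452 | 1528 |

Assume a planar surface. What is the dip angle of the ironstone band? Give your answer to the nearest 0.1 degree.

56.9°

Let the plane be z = a·x + b·y + c.
Well 12−Well 11: −408a + 254b = −301;  Well 13−Well 11: 133a − 20b = 152.
Solving gives a = 1.27188, b = 0.85797.
Gradient magnitude |∇z| = √(a² + b²) = √(1.61767 + 0.73612) = 1.53421.
True dip = arctan(1.53421) = 56.9°, dipping toward SW (azimuth ≈ 236°).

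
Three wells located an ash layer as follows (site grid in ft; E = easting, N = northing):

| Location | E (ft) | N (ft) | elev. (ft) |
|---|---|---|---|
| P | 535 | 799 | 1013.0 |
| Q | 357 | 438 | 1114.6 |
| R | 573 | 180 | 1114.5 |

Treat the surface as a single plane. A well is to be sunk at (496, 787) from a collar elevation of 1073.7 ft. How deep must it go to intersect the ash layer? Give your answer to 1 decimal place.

Let the plane be z = a·E + b·N + c.
Q−P: −178a − 361b = 101.6;  R−P: 38a − 619b = 101.5.
Solving gives a = −0.21186, b = −0.17698.
Then c = 1013 − a·535 − b·799 = 1267.75.
At (496, 787): z_contact = −105.08 − 139.28 + 1267.75 = 1023.39 ft.
Depth below ground = 1073.7 − 1023.39 = 50.3 ft.

50.3 ft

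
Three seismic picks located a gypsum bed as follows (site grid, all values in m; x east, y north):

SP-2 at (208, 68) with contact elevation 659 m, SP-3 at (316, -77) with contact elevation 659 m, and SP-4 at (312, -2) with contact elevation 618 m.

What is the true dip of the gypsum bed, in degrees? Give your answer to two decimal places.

44.59°

Let the plane be z = a·x + b·y + c.
SP-3−SP-2: 108a − 145b = 0;  SP-4−SP-2: 104a − 70b = −41.
Solving gives a = −0.79056, b = −0.58883.
Gradient magnitude |∇z| = √(a² + b²) = √(0.62498 + 0.34672) = 0.98575.
True dip = arctan(0.98575) = 44.59°, dipping toward NE (azimuth ≈ 053°).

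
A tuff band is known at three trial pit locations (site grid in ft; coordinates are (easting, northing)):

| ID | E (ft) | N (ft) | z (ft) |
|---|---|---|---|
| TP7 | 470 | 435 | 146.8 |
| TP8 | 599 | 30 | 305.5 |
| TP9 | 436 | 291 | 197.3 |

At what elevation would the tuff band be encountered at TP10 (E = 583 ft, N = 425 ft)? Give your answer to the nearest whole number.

Two edge vectors: TP7→TP8 = (129, -405, 158.7), TP7→TP9 = (-34, -144, 50.5).
Normal n = (TP7→TP8) × (TP7→TP9) = (2400.3, -11910.3, -32346).
So ∂z/∂E = −n_x/n_z = 0.07421 and ∂z/∂N = −n_y/n_z = −0.36822.
Intercept c from TP7: 146.8 − 34.88 + 160.17 = 272.10.
At (583, 425): z = 43.3 − 156.5 + 272.10 = 158.9 ft.

159 ft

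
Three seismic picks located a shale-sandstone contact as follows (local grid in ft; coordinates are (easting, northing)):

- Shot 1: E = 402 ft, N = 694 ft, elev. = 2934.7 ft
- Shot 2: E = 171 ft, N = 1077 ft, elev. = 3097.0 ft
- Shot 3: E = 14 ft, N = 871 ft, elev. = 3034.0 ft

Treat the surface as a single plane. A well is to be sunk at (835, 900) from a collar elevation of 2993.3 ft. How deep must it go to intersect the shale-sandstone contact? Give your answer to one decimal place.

19.4 ft

Let the plane be z = a·E + b·N + c.
Shot 2−Shot 1: −231a + 383b = 162.3;  Shot 3−Shot 1: −388a + 177b = 99.3.
Solving gives a = −0.086382, b = 0.371660.
Then c = 2934.7 − a·402 − b·694 = 2711.49.
At (835, 900): z_contact = −72.13 + 334.49 + 2711.49 = 2973.86 ft.
Depth below ground = 2993.3 − 2973.86 = 19.4 ft.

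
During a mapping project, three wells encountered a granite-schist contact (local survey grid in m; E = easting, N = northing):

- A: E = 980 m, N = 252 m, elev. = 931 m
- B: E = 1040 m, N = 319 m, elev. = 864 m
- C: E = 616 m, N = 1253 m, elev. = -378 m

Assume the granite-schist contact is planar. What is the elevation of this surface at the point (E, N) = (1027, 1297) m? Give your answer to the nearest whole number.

-331 m

Let the plane be z = a·E + b·N + c.
B−A: 60a + 67b = −67;  C−A: −364a + 1001b = −1309.
Solving gives a = 0.24436, b = −1.21883.
Then c = 931 − a·980 − b·252 = 998.67.
At (1027, 1297): z = 251.0 − 1580.8 + 998.67 = -331.2 m.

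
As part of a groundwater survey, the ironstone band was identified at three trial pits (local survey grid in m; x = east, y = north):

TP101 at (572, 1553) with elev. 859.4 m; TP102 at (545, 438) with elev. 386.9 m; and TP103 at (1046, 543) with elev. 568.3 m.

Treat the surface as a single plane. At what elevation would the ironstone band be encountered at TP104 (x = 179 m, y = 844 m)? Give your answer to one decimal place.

455.7 m

Let the plane be z = a·x + b·y + c.
TP102−TP101: −27a − 1115b = −472.5;  TP103−TP101: 474a − 1010b = −291.1.
Solving gives a = 0.274656, b = 0.417116.
Then c = 859.4 − a·572 − b·1553 = 54.52.
At (179, 844): z = 49.2 + 352.0 + 54.52 = 455.7 m.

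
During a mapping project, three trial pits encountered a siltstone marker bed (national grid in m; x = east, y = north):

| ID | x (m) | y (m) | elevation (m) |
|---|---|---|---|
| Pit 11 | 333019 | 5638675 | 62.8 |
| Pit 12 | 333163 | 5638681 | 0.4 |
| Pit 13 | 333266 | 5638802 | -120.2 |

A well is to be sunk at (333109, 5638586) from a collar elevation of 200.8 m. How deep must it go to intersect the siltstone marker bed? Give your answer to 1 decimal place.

Let the plane be z = a·x + b·y + c.
Pit 12−Pit 11: 144a + 6b = −62.4;  Pit 13−Pit 11: 247a + 127b = −183.
Solving gives a = −0.406212067, b = −0.650910389.
Then c = 62.8 − a·333019 − b·5638675 = 3805611.27.
At (333109, 5638586): z_contact = −135312.90 − 3670214.21 + 3805611.27 = 84.17 m.
Depth below ground = 200.8 − 84.17 = 116.6 m.

116.6 m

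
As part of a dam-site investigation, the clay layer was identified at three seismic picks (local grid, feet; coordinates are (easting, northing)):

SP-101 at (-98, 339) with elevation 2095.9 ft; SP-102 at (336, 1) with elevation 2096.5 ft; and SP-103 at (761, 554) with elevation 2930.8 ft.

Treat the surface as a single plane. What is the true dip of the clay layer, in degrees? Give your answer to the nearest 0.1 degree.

50.1°

Two edge vectors: SP-101→SP-102 = (434, -338, 0.6), SP-101→SP-103 = (859, 215, 834.9).
Normal n = (SP-101→SP-102) × (SP-101→SP-103) = (-282325.2, -361831.2, 383652).
So ∂z/∂E = −n_x/n_z = 0.73589 and ∂z/∂N = −n_y/n_z = 0.94312.
Gradient magnitude |∇z| = √(a² + b²) = √(0.54153 + 0.88948) = 1.19625.
True dip = arctan(1.19625) = 50.1°, dipping toward SW (azimuth ≈ 218°).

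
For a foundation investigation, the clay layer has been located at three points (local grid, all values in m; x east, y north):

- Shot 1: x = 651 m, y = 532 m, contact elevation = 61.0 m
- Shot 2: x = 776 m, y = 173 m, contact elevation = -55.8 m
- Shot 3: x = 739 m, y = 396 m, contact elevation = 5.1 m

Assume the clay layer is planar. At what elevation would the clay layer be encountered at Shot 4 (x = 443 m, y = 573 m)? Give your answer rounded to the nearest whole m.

130 m

Let the plane be z = a·x + b·y + c.
Shot 2−Shot 1: 125a − 359b = −116.8;  Shot 3−Shot 1: 88a − 136b = −55.9.
Solving gives a = −0.28668, b = 0.22553.
Then c = 61 − a·651 − b·532 = 127.65.
At (443, 573): z = −127.0 + 129.2 + 127.65 = 129.9 m.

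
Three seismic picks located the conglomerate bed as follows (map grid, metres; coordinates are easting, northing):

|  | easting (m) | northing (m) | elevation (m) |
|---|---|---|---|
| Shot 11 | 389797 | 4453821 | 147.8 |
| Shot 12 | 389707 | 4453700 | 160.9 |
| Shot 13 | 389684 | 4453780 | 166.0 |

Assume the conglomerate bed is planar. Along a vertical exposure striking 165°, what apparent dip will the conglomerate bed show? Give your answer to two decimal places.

Two edge vectors: Shot 11→Shot 12 = (-90, -121, 13.1), Shot 11→Shot 13 = (-113, -41, 18.2).
Normal n = (Shot 11→Shot 12) × (Shot 11→Shot 13) = (-1665.1, 157.7, -9983).
So ∂z/∂easting = −n_x/n_z = −0.16679 and ∂z/∂northing = −n_y/n_z = 0.01580.
Unit vector along 165° is (sin 165°, cos 165°) = (0.2588, -0.9659).
Slope in that direction = a·(0.2588) + b·(-0.9659) = −0.05843.
Apparent dip = arctan|0.05843| = 3.34° (true dip is 9.5°, so apparent ≤ true as expected).

3.34°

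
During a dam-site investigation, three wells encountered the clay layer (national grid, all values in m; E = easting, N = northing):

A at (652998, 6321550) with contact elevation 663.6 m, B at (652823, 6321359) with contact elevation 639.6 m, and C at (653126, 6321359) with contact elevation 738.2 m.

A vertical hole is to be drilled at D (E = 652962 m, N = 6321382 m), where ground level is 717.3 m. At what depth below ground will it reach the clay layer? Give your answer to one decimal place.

Let the plane be z = a·E + b·N + c.
B−A: −175a − 191b = −24;  C−A: 128a − 191b = 74.6.
Solving gives a = 0.325412541, b = −0.172498402.
Then c = 663.6 − a·652998 − b·6321550 = 878627.13.
At (652962, 6321382): z_contact = 212482.02 − 1090428.29 + 878627.13 = 680.86 m.
Depth below ground = 717.3 − 680.86 = 36.4 m.

36.4 m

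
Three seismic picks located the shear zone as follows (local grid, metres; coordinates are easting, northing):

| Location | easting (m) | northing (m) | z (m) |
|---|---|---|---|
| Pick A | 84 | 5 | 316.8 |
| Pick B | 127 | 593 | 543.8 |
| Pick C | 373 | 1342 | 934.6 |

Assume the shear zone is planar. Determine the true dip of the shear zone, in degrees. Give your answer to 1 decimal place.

Two edge vectors: Pick A→Pick B = (43, 588, 227), Pick A→Pick C = (289, 1337, 617.8).
Normal n = (Pick A→Pick B) × (Pick A→Pick C) = (59767.4, 39037.6, -112441).
So ∂z/∂easting = −n_x/n_z = 0.53154 and ∂z/∂northing = −n_y/n_z = 0.34718.
Gradient magnitude |∇z| = √(a² + b²) = √(0.28254 + 0.12054) = 0.63488.
True dip = arctan(0.63488) = 32.4°, dipping toward WSW (azimuth ≈ 237°).

32.4°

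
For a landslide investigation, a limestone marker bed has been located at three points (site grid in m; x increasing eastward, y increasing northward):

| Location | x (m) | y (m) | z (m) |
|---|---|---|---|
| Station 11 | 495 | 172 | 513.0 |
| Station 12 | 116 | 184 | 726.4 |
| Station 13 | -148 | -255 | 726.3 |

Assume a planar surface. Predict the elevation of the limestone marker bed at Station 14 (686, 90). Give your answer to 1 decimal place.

380.2 m

Let the plane be z = a·x + b·y + c.
Station 12−Station 11: −379a + 12b = 213.4;  Station 13−Station 11: −643a − 427b = 213.3.
Solving gives a = −0.55253, b = 0.33250.
Then c = 513 − a·495 − b·172 = 729.31.
At (686, 90): z = −379.0 + 29.9 + 729.31 = 380.2 m.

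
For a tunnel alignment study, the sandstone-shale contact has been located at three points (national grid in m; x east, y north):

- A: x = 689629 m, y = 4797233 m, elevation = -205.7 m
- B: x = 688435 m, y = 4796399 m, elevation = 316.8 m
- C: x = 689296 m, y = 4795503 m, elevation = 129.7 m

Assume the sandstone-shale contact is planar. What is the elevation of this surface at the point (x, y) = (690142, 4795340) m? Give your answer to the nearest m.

-145 m

Two edge vectors: A→B = (-1194, -834, 522.5), A→C = (-333, -1730, 335.4).
Normal n = (A→B) × (A→C) = (624201.4, 226475.1, 1787898).
So ∂z/∂x = −n_x/n_z = −0.34912584 and ∂z/∂y = −n_y/n_z = −0.12667115.
Intercept c from A: -205.7 + 240767.31 + 607671.03 = 848232.64.
At (690142, 4795340): z = −240946.4 − 607431.2 + 848232.64 = -145.0 m.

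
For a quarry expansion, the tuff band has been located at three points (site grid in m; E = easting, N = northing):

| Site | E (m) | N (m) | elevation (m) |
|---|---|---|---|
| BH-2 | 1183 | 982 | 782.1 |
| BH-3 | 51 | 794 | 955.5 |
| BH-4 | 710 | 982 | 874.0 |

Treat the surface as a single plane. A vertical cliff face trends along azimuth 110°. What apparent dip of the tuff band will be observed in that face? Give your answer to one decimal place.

Let the plane be z = a·E + b·N + c.
BH-3−BH-2: −1132a − 188b = 173.4;  BH-4−BH-2: −473a + 0b = 91.9.
Solving gives a = −0.19429, b = 0.24754.
Unit vector along 110° is (sin 110°, cos 110°) = (0.9397, -0.3420).
Slope in that direction = a·(0.9397) + b·(-0.3420) = −0.26724.
Apparent dip = arctan|0.26724| = 15.0° (true dip is 17.5°, so apparent ≤ true as expected).

15.0°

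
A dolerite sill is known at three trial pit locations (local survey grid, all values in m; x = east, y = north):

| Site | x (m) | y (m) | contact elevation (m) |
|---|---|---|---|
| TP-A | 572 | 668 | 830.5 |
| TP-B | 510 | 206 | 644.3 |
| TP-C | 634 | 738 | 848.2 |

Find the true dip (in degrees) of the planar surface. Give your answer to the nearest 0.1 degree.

25.4°

Two edge vectors: TP-A→TP-B = (-62, -462, -186.2), TP-A→TP-C = (62, 70, 17.7).
Normal n = (TP-A→TP-B) × (TP-A→TP-C) = (4856.6, -10447, 24304).
So ∂z/∂x = −n_x/n_z = −0.19983 and ∂z/∂y = −n_y/n_z = 0.42985.
Gradient magnitude |∇z| = √(a² + b²) = √(0.03993 + 0.18477) = 0.47402.
True dip = arctan(0.47402) = 25.4°, dipping toward SSE (azimuth ≈ 155°).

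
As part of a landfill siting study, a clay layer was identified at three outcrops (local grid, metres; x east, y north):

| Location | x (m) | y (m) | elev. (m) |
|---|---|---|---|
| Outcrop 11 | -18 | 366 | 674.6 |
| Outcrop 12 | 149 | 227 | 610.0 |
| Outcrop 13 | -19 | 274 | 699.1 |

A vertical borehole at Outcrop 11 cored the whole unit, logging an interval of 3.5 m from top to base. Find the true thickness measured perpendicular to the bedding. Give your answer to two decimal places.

2.93 m

Let the plane be z = a·x + b·y + c.
Outcrop 12−Outcrop 11: 167a − 139b = −64.6;  Outcrop 13−Outcrop 11: −1a − 92b = 24.5.
Solving gives a = −0.60303, b = −0.25975.
|∇z| = √(a²+b²) = 0.65659, so dip δ = arctan(0.65659) = 33.29°.
True thickness = vertical thickness × cos δ = 3.5 × cos 33.29° = 2.93 m.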